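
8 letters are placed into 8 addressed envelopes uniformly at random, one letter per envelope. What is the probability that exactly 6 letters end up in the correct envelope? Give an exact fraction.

1/1440

Choose which 6 of the 8 are fixed: C(8,6) = 28 ways.
The remaining 2 must have no fixed point: D(2) = 1.
P = 28·1/40320 = 1/1440.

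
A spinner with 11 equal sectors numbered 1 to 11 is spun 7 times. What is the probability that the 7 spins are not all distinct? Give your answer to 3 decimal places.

P(all 7 different) = 11/11 · 10/11 · ··· · 5/11 ≈ 0.085.
P(at least two equal) = 1 − 0.085 = 0.915.

0.915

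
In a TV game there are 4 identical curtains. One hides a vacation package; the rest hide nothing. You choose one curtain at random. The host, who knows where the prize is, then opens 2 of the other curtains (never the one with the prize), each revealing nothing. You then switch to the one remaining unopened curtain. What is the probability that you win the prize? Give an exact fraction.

3/4

Your original curtain holds the prize with probability 1/4, so the other 3 collectively hold it with probability 3/4.
The host can always find 2 empty curtains to open, so the reveals don't change that 3/4; it is now spread over the 1 remaining unopened curtain.
P(win by switching) = (3/4) · (1/1) = 3/4.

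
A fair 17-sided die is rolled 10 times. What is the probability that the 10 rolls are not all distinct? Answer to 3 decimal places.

0.965

P(all 10 different) = 17/17 · 16/17 · ··· · 8/17 ≈ 0.035.
P(at least two equal) = 1 − 0.035 = 0.965.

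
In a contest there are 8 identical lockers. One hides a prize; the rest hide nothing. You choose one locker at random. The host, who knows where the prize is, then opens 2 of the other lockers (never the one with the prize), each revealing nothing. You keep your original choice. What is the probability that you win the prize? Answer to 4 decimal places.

The host can always open 2 empty lockers regardless of your choice, so the reveals give no information about your original locker.
P(win by staying) = 1/8 ≈ 0.1250.

0.1250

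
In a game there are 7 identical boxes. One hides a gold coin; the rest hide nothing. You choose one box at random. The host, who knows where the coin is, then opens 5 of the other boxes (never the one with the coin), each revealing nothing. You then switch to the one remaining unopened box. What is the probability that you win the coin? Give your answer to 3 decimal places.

0.857

Your original box holds the coin with probability 1/7, so the other 6 collectively hold it with probability 6/7.
The host can always find 5 empty boxes to open, so the reveals don't change that 6/7; it is now spread over the 1 remaining unopened box.
P(win by switching) = (6/7) · (1/1) = 6/7 ≈ 0.857.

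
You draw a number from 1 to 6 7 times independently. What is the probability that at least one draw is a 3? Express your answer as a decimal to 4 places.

0.7209

P(no draw is a 3) = (5/6)^7 ≈ 0.2791.
P(at least one) = 1 − 0.2791 = 0.7209.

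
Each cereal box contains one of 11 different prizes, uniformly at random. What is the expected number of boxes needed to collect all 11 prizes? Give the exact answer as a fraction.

83711/2520

After i distinct types are collected, each trial gives a new one with probability (11−i)/11, so the expected wait for the next new type is 11/(11−i).
E = 11/11 + 11/10 + 11/9 + 11/8 + 11/7 + 11/6 + 11/5 + 11/4 + 11/3 + 11/2 + 11/1 = 83711/2520.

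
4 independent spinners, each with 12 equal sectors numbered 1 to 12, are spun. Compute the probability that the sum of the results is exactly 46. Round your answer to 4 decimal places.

0.0005

There are 12^4 = 20736 equally likely outcomes.
The number of ordered 4-tuples from {1,…,12} summing to 46 is 10.
P(sum = 46) = 10/20736 = 5/10368 ≈ 0.0005.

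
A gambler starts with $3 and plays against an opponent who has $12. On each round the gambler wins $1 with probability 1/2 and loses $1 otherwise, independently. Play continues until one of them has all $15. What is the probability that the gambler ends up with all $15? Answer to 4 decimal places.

With a fair step, P(i) = ½P(i−1) + ½P(i+1) with P(0)=0, P(15)=1 has the linear solution P(i) = i/15.
P(3) = 3/15 = 1/5 ≈ 0.2000.

0.2000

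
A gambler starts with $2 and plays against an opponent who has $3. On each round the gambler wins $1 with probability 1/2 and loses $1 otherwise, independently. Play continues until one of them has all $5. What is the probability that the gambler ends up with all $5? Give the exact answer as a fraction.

With a fair step, P(i) = ½P(i−1) + ½P(i+1) with P(0)=0, P(5)=1 has the linear solution P(i) = i/5.
P(2) = 2/5.

2/5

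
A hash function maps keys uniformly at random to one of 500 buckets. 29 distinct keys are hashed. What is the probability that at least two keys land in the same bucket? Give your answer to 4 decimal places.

It's easier to compute the probability that all 29 are distinct.
P(all distinct) = 500/500 · 499/500 · ··· · 472/500 ≈ 0.4370.
So the probability of at least one match is 1 − 0.4370 = 0.5630.

0.5630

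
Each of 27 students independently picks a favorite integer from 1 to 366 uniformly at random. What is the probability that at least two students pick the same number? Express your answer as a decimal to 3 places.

It's easier to compute the probability that all 27 are distinct.
P(all distinct) = 366/366 · 365/366 · ··· · 340/366 ≈ 0.374.
So the probability of at least one match is 1 − 0.374 = 0.626.

0.626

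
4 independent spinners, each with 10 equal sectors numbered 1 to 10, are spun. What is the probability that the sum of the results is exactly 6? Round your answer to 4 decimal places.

0.0010

There are 10^4 = 10000 equally likely outcomes.
The number of ordered 4-tuples from {1,…,10} summing to 6 is 10.
P(sum = 6) = 10/10000 = 1/1000 ≈ 0.0010.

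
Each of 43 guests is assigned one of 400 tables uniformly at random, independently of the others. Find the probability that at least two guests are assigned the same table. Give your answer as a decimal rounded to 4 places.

0.9039

It's easier to compute the probability that all 43 are distinct.
P(all distinct) = 400/400 · 399/400 · ··· · 358/400 ≈ 0.0961.
So the probability of at least one match is 1 − 0.0961 = 0.9039.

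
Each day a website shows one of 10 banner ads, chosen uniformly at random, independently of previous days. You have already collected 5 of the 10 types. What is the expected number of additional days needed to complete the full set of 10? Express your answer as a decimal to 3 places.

22.833

Starting from 5 distinct types, each trial gives a new one with probability (10−i)/10 when i types are held, so the wait for the next new type is 10/(10−i).
E = 10/5 + 10/4 + 10/3 + 10/2 + 10/1 = 137/6 ≈ 22.833.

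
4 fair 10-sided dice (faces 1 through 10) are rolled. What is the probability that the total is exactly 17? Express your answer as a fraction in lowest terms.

There are 10^4 = 10000 equally likely outcomes.
The number of ordered 4-tuples from {1,…,10} summing to 17 is 480.
P(sum = 17) = 480/10000 = 6/125.

6/125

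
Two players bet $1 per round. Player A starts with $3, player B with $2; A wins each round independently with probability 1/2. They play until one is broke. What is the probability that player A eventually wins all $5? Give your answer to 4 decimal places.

With a fair step, P(i) = ½P(i−1) + ½P(i+1) with P(0)=0, P(5)=1 has the linear solution P(i) = i/5.
P(3) = 3/5 ≈ 0.6000.

0.6000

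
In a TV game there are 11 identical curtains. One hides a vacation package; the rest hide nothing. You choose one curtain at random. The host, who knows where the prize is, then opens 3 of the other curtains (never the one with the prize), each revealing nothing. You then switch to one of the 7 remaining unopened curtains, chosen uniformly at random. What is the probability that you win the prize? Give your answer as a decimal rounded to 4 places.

Your original curtain holds the prize with probability 1/11, so the other 10 collectively hold it with probability 10/11.
The host can always find 3 empty curtains to open, so the reveals don't change that 10/11; it is now spread over the 7 remaining unopened curtains.
P(win by switching) = (10/11) · (1/7) = 10/77 ≈ 0.1299.

0.1299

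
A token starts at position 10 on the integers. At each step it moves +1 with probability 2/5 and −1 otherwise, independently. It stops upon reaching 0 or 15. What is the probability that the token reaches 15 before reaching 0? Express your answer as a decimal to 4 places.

Let r = q/p = (3/5)/(2/5) = 3/2. The recurrence P(i) = p·P(i+1) + q·P(i−1) with P(0)=0, P(15)=1 gives P(i) = (1 − r^i)/(1 − r^15).
P(10) = (1 − (3/2)^10) / (1 − (3/2)^15) = 8800/67849 ≈ 0.1297.

0.1297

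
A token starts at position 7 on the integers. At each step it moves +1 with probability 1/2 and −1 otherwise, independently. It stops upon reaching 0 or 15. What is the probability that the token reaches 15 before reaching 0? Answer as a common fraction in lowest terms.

With a fair step, P(i) = ½P(i−1) + ½P(i+1) with P(0)=0, P(15)=1 has the linear solution P(i) = i/15.
P(7) = 7/15.

7/15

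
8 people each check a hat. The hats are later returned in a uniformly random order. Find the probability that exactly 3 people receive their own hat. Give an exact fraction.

11/180

Choose which 3 of the 8 are fixed: C(8,3) = 56 ways.
The remaining 5 must have no fixed point: D(5) = 44.
P = 56·44/40320 = 11/180.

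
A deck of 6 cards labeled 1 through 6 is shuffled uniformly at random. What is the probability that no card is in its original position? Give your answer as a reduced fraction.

This is the derangement probability: permutations of 6 with no fixed point.
D(6) = 6! · (1 − 1/1! + 1/2! − ··· + (−1)^6/6!) = 265.
P = 265/720 = 53/144.

53/144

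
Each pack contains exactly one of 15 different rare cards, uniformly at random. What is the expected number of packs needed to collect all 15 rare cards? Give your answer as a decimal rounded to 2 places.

After i distinct types are collected, each trial gives a new one with probability (15−i)/15, so the expected wait for the next new type is 15/(15−i).
E = 15/15 + 15/14 + 15/13 + 15/12 + 15/11 + 15/10 + 15/9 + 15/8 + 15/7 + 15/6 + 15/5 + 15/4 + 15/3 + 15/2 + 15/1 = 1195757/24024 ≈ 49.77.

49.77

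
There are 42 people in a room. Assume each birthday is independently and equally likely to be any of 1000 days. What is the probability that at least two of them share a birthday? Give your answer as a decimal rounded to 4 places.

It's easier to compute the probability that all 42 are distinct.
P(all distinct) = 1000/1000 · 999/1000 · ··· · 959/1000 ≈ 0.4176.
So the probability of at least one match is 1 − 0.4176 = 0.5824.

0.5824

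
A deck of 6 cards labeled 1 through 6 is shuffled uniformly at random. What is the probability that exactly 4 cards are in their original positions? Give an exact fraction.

1/48

Choose which 4 of the 6 are fixed: C(6,4) = 15 ways.
The remaining 2 must have no fixed point: D(2) = 1.
P = 15·1/720 = 1/48.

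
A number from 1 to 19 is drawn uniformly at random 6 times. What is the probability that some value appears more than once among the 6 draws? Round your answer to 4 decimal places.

P(all 6 different) = 19/19 · 18/19 · ··· · 14/19 ≈ 0.4152.
P(at least two equal) = 1 − 0.4152 = 0.5848.

0.5848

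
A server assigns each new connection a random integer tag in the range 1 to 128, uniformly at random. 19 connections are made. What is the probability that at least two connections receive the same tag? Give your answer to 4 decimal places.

It's easier to compute the probability that all 19 are distinct.
P(all distinct) = 128/128 · 127/128 · ··· · 110/128 ≈ 0.2453.
So the probability of at least one match is 1 − 0.2453 = 0.7547.

0.7547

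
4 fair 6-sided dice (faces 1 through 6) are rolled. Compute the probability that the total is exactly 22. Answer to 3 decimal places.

0.008

There are 6^4 = 1296 equally likely outcomes.
The number of ordered 4-tuples from {1,…,6} summing to 22 is 10.
P(sum = 22) = 10/1296 = 5/648 ≈ 0.008.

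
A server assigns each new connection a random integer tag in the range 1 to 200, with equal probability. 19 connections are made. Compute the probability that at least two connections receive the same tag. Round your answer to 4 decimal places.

0.5863

It's easier to compute the probability that all 19 are distinct.
P(all distinct) = 200/200 · 199/200 · ··· · 182/200 ≈ 0.4137.
So the probability of at least one match is 1 − 0.4137 = 0.5863.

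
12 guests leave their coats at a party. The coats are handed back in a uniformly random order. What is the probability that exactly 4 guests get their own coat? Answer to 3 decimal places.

Choose which 4 of the 12 are fixed: C(12,4) = 495 ways.
The remaining 8 must have no fixed point: D(8) = 14833.
P = 495·14833/479001600 = 2119/138240 ≈ 0.015.

0.015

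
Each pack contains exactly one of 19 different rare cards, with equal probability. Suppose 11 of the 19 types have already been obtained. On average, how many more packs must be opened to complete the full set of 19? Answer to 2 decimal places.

Starting from 11 distinct types, each trial gives a new one with probability (19−i)/19 when i types are held, so the wait for the next new type is 19/(19−i).
E = 19/8 + 19/7 + 19/6 + 19/5 + 19/4 + 19/3 + 19/2 + 19/1 = 14459/280 ≈ 51.64.

51.64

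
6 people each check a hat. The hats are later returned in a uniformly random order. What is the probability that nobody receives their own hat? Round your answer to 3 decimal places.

0.368

This is the derangement probability: permutations of 6 with no fixed point.
D(6) = 6! · (1 − 1/1! + 1/2! − ··· + (−1)^6/6!) = 265.
P = 265/720 = 53/144 ≈ 0.368.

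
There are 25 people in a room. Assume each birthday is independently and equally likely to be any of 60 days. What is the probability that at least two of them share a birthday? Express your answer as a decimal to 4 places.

It's easier to compute the probability that all 25 are distinct.
P(all distinct) = 60/60 · 59/60 · ··· · 36/60 ≈ 0.0028.
So the probability of at least one match is 1 − 0.0028 = 0.9972.

0.9972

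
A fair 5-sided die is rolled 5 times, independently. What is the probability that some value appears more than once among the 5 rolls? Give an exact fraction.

P(all 5 different) = 5/5 · 4/5 · ··· · 1/5 = 24/625.
P(at least two equal) = 1 − 24/625 = 601/625.

601/625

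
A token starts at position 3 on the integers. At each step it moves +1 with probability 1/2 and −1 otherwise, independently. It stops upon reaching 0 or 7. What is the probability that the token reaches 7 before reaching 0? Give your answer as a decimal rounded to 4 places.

With a fair step, P(i) = ½P(i−1) + ½P(i+1) with P(0)=0, P(7)=1 has the linear solution P(i) = i/7.
P(3) = 3/7 ≈ 0.4286.

0.4286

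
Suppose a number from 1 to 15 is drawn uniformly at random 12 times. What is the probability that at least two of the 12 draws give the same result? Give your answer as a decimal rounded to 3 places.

0.998

P(all 12 different) = 15/15 · 14/15 · ··· · 4/15 ≈ 0.002.
P(at least two equal) = 1 − 0.002 = 0.998.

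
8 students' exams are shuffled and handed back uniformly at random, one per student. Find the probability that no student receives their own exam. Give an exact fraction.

This is the derangement probability: permutations of 8 with no fixed point.
D(8) = 8! · (1 − 1/1! + 1/2! − ··· + (−1)^8/8!) = 14833.
P = 14833/40320 = 2119/5760.

2119/5760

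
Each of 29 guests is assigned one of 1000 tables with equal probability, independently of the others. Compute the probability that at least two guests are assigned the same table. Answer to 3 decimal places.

0.336

It's easier to compute the probability that all 29 are distinct.
P(all distinct) = 1000/1000 · 999/1000 · ··· · 972/1000 ≈ 0.664.
So the probability of at least one match is 1 − 0.664 = 0.336.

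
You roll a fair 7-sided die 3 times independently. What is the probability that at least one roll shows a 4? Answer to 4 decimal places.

0.3703

P(no roll shows a 4) = (6/7)^3 ≈ 0.6297.
P(at least one) = 1 − 0.6297 = 0.3703.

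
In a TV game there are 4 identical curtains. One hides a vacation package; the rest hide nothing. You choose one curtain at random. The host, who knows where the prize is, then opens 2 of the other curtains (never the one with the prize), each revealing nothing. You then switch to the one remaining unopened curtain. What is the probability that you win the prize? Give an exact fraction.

Your original curtain holds the prize with probability 1/4, so the other 3 collectively hold it with probability 3/4.
The host can always find 2 empty curtains to open, so the reveals don't change that 3/4; it is now spread over the 1 remaining unopened curtain.
P(win by switching) = (3/4) · (1/1) = 3/4.

3/4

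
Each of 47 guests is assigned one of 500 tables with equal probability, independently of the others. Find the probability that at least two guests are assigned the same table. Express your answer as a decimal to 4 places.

0.8927

It's easier to compute the probability that all 47 are distinct.
P(all distinct) = 500/500 · 499/500 · ··· · 454/500 ≈ 0.1073.
So the probability of at least one match is 1 − 0.1073 = 0.8927.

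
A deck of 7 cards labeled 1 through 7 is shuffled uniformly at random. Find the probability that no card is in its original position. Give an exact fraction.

This is the derangement probability: permutations of 7 with no fixed point.
D(7) = 7! · (1 − 1/1! + 1/2! − ··· + (−1)^7/7!) = 1854.
P = 1854/5040 = 103/280.

103/280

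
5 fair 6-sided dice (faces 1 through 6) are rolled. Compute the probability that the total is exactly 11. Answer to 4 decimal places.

0.0264

There are 6^5 = 7776 equally likely outcomes.
The number of ordered 5-tuples from {1,…,6} summing to 11 is 205.
P(sum = 11) = 205/7776 ≈ 0.0264.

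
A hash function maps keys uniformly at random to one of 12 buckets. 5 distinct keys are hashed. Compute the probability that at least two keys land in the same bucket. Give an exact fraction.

It's easier to compute the probability that all 5 are distinct.
P(all distinct) = 12/12 · 11/12 · ··· · 8/12 = 55/144.
So the probability of at least one match is 1 − 55/144 = 89/144.

89/144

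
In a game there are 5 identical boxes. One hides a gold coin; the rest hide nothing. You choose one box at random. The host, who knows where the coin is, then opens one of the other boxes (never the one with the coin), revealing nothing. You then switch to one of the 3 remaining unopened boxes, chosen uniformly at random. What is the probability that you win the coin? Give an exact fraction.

4/15

Your original box holds the coin with probability 1/5, so the other 4 collectively hold it with probability 4/5.
The host can always find an empty box to open, so this doesn't change that 4/5; it is now spread over the 3 remaining unopened boxes.
P(win by switching) = (4/5) · (1/3) = 4/15.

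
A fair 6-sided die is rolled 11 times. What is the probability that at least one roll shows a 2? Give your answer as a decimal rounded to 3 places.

P(no roll shows a 2) = (5/6)^11 ≈ 0.135.
P(at least one) = 1 − 0.135 = 0.865.

0.865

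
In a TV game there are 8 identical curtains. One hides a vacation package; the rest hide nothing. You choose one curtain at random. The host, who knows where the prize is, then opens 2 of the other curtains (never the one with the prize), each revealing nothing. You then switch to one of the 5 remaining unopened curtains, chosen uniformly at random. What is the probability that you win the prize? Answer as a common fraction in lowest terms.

7/40

Your original curtain holds the prize with probability 1/8, so the other 7 collectively hold it with probability 7/8.
The host can always find 2 empty curtains to open, so the reveals don't change that 7/8; it is now spread over the 5 remaining unopened curtains.
P(win by switching) = (7/8) · (1/5) = 7/40.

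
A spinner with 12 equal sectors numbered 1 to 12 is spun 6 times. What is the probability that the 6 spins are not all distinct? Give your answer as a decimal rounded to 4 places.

0.7772

P(all 6 different) = 12/12 · 11/12 · ··· · 7/12 ≈ 0.2228.
P(at least two equal) = 1 − 0.2228 = 0.7772.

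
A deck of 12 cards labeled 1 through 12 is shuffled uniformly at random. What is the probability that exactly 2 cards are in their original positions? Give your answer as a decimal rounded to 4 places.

Choose which 2 of the 12 are fixed: C(12,2) = 66 ways.
The remaining 10 must have no fixed point: D(10) = 1334961.
P = 66·1334961/479001600 = 16481/89600 ≈ 0.1839.

0.1839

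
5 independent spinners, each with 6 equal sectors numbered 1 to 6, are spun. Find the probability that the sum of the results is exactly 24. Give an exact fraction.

There are 6^5 = 7776 equally likely outcomes.
The number of ordered 5-tuples from {1,…,6} summing to 24 is 205.
P(sum = 24) = 205/7776.

205/7776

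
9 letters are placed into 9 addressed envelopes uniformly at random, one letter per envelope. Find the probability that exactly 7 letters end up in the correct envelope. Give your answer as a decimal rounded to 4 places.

Choose which 7 of the 9 are fixed: C(9,7) = 36 ways.
The remaining 2 must have no fixed point: D(2) = 1.
P = 36·1/362880 = 1/10080 ≈ 0.0001.

0.0001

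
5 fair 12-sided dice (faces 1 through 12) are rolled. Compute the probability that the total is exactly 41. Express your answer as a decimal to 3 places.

There are 12^5 = 248832 equally likely outcomes.
The number of ordered 5-tuples from {1,…,12} summing to 41 is 7205.
P(sum = 41) = 7205/248832 ≈ 0.029.

0.029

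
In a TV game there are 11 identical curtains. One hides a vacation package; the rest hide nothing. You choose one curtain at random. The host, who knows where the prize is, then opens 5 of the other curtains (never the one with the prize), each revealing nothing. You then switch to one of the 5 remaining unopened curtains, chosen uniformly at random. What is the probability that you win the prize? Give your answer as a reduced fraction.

2/11

Your original curtain holds the prize with probability 1/11, so the other 10 collectively hold it with probability 10/11.
The host can always find 5 empty curtains to open, so the reveals don't change that 10/11; it is now spread over the 5 remaining unopened curtains.
P(win by switching) = (10/11) · (1/5) = 2/11.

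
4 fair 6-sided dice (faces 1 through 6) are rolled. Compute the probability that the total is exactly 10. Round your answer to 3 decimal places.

There are 6^4 = 1296 equally likely outcomes.
The number of ordered 4-tuples from {1,…,6} summing to 10 is 80.
P(sum = 10) = 80/1296 = 5/81 ≈ 0.062.

0.062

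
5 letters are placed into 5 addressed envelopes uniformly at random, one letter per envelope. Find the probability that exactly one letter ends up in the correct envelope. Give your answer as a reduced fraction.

Choose which one is fixed: C(5,1) = 5 ways.
The remaining 4 must have no fixed point: D(4) = 9.
P = 5·9/120 = 3/8.

3/8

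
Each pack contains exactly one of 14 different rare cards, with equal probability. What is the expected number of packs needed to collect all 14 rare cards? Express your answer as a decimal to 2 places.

45.52

After i distinct types are collected, each trial gives a new one with probability (14−i)/14, so the expected wait for the next new type is 14/(14−i).
E = 14/14 + 14/13 + 14/12 + 14/11 + 14/10 + 14/9 + 14/8 + 14/7 + 14/6 + 14/5 + 14/4 + 14/3 + 14/2 + 14/1 = 1171733/25740 ≈ 45.52.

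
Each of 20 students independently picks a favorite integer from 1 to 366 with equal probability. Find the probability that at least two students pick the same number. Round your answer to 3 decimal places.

It's easier to compute the probability that all 20 are distinct.
P(all distinct) = 366/366 · 365/366 · ··· · 347/366 ≈ 0.589.
So the probability of at least one match is 1 − 0.589 = 0.411.

0.411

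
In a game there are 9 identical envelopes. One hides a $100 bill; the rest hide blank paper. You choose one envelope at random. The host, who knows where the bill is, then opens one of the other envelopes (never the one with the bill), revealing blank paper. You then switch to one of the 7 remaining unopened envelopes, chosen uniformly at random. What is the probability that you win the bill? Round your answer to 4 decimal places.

0.1270

Your original envelope holds the bill with probability 1/9, so the other 8 collectively hold it with probability 8/9.
The host can always find an empty envelope to open, so this doesn't change that 8/9; it is now spread over the 7 remaining unopened envelopes.
P(win by switching) = (8/9) · (1/7) = 8/63 ≈ 0.1270.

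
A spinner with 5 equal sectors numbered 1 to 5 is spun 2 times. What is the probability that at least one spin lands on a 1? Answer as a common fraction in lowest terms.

P(no spin lands on a 1) = (4/5)^2 = 16/25.
P(at least one) = 1 − 16/25 = 9/25.

9/25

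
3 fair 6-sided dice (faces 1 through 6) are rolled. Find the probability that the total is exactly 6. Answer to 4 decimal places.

0.0463

There are 6^3 = 216 equally likely outcomes.
The number of ordered 3-tuples from {1,…,6} summing to 6 is 10.
P(sum = 6) = 10/216 = 5/108 ≈ 0.0463.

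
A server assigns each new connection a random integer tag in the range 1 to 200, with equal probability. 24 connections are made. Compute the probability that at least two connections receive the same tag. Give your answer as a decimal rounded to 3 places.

It's easier to compute the probability that all 24 are distinct.
P(all distinct) = 200/200 · 199/200 · ··· · 177/200 ≈ 0.238.
So the probability of at least one match is 1 − 0.238 = 0.762.

0.762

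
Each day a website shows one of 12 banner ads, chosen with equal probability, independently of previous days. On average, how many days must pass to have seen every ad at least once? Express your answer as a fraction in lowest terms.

86021/2310

After i distinct types are collected, each trial gives a new one with probability (12−i)/12, so the expected wait for the next new type is 12/(12−i).
E = 12/12 + 12/11 + 12/10 + 12/9 + 12/8 + 12/7 + 12/6 + 12/5 + 12/4 + 12/3 + 12/2 + 12/1 = 86021/2310.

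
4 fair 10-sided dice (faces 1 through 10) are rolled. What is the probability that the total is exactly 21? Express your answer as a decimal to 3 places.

There are 10^4 = 10000 equally likely outcomes.
The number of ordered 4-tuples from {1,…,10} summing to 21 is 660.
P(sum = 21) = 660/10000 = 33/500 ≈ 0.066.

0.066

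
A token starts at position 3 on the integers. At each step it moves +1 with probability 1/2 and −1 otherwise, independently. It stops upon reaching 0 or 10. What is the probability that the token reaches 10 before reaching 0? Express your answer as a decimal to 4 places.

With a fair step, P(i) = ½P(i−1) + ½P(i+1) with P(0)=0, P(10)=1 has the linear solution P(i) = i/10.
P(3) = 3/10 ≈ 0.3000.

0.3000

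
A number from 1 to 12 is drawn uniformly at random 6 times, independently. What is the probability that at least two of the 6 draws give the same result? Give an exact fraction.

1343/1728

P(all 6 different) = 12/12 · 11/12 · ··· · 7/12 = 385/1728.
P(at least two equal) = 1 − 385/1728 = 1343/1728.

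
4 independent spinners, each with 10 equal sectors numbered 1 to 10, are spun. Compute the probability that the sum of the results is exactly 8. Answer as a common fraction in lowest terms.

7/2000

There are 10^4 = 10000 equally likely outcomes.
The number of ordered 4-tuples from {1,…,10} summing to 8 is 35.
P(sum = 8) = 35/10000 = 7/2000.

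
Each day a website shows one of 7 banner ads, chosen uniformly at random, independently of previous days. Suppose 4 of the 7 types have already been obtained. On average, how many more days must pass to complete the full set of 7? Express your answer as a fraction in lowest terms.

77/6

Starting from 4 distinct types, each trial gives a new one with probability (7−i)/7 when i types are held, so the wait for the next new type is 7/(7−i).
E = 7/3 + 7/2 + 7/1 = 77/6.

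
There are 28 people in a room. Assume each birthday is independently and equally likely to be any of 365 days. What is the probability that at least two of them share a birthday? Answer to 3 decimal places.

0.654

It's easier to compute the probability that all 28 are distinct.
P(all distinct) = 365/365 · 364/365 · ··· · 338/365 ≈ 0.346.
So the probability of at least one match is 1 − 0.346 = 0.654.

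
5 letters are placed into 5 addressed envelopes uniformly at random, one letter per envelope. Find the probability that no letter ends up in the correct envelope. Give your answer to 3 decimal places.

This is the derangement probability: permutations of 5 with no fixed point.
D(5) = 5! · (1 − 1/1! + 1/2! − ··· + (−1)^5/5!) = 44.
P = 44/120 = 11/30 ≈ 0.367.

0.367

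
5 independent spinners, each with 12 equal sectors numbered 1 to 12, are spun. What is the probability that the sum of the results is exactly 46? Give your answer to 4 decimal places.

0.0120

There are 12^5 = 248832 equally likely outcomes.
The number of ordered 5-tuples from {1,…,12} summing to 46 is 2985.
P(sum = 46) = 2985/248832 = 995/82944 ≈ 0.0120.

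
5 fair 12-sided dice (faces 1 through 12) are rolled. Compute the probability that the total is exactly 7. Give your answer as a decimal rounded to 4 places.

There are 12^5 = 248832 equally likely outcomes.
The number of ordered 5-tuples from {1,…,12} summing to 7 is 15.
P(sum = 7) = 15/248832 = 5/82944 ≈ 0.0001.

0.0001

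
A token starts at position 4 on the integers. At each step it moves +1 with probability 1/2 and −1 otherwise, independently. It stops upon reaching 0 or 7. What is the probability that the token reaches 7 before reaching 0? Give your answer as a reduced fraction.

With a fair step, P(i) = ½P(i−1) + ½P(i+1) with P(0)=0, P(7)=1 has the linear solution P(i) = i/7.
P(4) = 4/7.

4/7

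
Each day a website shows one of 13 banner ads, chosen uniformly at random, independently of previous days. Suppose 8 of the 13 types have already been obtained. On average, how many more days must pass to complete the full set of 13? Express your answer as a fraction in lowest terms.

Starting from 8 distinct types, each trial gives a new one with probability (13−i)/13 when i types are held, so the wait for the next new type is 13/(13−i).
E = 13/5 + 13/4 + 13/3 + 13/2 + 13/1 = 1781/60.

1781/60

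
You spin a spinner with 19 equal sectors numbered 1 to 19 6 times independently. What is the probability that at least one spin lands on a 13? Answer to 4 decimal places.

P(no spin lands on a 13) = (18/19)^6 ≈ 0.7230.
P(at least one) = 1 − 0.7230 = 0.2770.

0.2770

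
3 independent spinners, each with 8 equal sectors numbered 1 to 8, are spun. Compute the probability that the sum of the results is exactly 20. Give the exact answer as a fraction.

15/512

There are 8^3 = 512 equally likely outcomes.
The number of ordered 3-tuples from {1,…,8} summing to 20 is 15.
P(sum = 20) = 15/512.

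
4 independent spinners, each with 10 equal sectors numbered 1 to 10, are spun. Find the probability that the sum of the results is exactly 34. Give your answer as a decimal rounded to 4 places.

0.0084

There are 10^4 = 10000 equally likely outcomes.
The number of ordered 4-tuples from {1,…,10} summing to 34 is 84.
P(sum = 34) = 84/10000 = 21/2500 ≈ 0.0084.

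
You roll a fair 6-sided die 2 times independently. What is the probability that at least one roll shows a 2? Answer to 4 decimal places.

P(no roll shows a 2) = (5/6)^2 ≈ 0.6944.
P(at least one) = 1 − 0.6944 = 0.3056.

0.3056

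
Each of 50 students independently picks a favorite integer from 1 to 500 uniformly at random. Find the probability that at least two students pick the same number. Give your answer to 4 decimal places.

0.9207

It's easier to compute the probability that all 50 are distinct.
P(all distinct) = 500/500 · 499/500 · ··· · 451/500 ≈ 0.0793.
So the probability of at least one match is 1 − 0.0793 = 0.9207.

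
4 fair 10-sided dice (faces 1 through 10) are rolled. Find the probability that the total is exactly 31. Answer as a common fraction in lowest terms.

There are 10^4 = 10000 equally likely outcomes.
The number of ordered 4-tuples from {1,…,10} summing to 31 is 220.
P(sum = 31) = 220/10000 = 11/500.

11/500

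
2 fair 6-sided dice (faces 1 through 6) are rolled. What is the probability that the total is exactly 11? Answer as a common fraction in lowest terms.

1/18

There are 6^2 = 36 equally likely outcomes.
The number of ordered 2-tuples from {1,…,6} summing to 11 is 2.
P(sum = 11) = 2/36 = 1/18.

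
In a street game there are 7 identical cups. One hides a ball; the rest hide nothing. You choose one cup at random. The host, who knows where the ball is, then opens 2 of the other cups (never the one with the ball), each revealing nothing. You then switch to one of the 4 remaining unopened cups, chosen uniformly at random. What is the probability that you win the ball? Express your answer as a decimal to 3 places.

Your original cup holds the ball with probability 1/7, so the other 6 collectively hold it with probability 6/7.
The host can always find 2 empty cups to open, so the reveals don't change that 6/7; it is now spread over the 4 remaining unopened cups.
P(win by switching) = (6/7) · (1/4) = 3/14 ≈ 0.214.

0.214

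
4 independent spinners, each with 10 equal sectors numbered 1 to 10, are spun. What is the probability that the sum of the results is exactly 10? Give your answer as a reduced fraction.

There are 10^4 = 10000 equally likely outcomes.
The number of ordered 4-tuples from {1,…,10} summing to 10 is 84.
P(sum = 10) = 84/10000 = 21/2500.

21/2500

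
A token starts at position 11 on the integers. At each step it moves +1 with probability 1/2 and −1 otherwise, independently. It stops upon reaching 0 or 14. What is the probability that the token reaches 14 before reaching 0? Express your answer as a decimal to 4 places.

With a fair step, P(i) = ½P(i−1) + ½P(i+1) with P(0)=0, P(14)=1 has the linear solution P(i) = i/14.
P(11) = 11/14 ≈ 0.7857.

0.7857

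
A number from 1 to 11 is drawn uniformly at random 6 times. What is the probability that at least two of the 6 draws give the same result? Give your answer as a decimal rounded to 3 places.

0.812

P(all 6 different) = 11/11 · 10/11 · ··· · 6/11 ≈ 0.188.
P(at least two equal) = 1 − 0.188 = 0.812.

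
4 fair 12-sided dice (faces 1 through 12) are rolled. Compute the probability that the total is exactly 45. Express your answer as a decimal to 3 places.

There are 12^4 = 20736 equally likely outcomes.
The number of ordered 4-tuples from {1,…,12} summing to 45 is 20.
P(sum = 45) = 20/20736 = 5/5184 ≈ 0.001.

0.001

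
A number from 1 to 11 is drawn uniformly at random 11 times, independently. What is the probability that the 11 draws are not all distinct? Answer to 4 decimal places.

0.9999

P(all 11 different) = 11/11 · 10/11 · ··· · 1/11 ≈ 0.0001.
P(at least two equal) = 1 − 0.0001 = 0.9999.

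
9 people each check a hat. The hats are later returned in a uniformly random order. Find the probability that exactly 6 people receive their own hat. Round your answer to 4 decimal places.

0.0005

Choose which 6 of the 9 are fixed: C(9,6) = 84 ways.
The remaining 3 must have no fixed point: D(3) = 2.
P = 84·2/362880 = 1/2160 ≈ 0.0005.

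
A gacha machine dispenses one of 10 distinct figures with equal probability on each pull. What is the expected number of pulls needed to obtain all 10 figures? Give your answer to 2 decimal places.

29.29

After i distinct types are collected, each trial gives a new one with probability (10−i)/10, so the expected wait for the next new type is 10/(10−i).
E = 10/10 + 10/9 + 10/8 + 10/7 + 10/6 + 10/5 + 10/4 + 10/3 + 10/2 + 10/1 = 7381/252 ≈ 29.29.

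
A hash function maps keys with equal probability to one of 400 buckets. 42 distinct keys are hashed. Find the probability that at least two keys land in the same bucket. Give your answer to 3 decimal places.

It's easier to compute the probability that all 42 are distinct.
P(all distinct) = 400/400 · 399/400 · ··· · 359/400 ≈ 0.107.
So the probability of at least one match is 1 − 0.107 = 0.893.

0.893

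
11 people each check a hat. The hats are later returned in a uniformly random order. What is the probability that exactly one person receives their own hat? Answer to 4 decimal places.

0.3679

Choose which one is fixed: C(11,1) = 11 ways.
The remaining 10 must have no fixed point: D(10) = 1334961.
P = 11·1334961/39916800 = 16481/44800 ≈ 0.3679.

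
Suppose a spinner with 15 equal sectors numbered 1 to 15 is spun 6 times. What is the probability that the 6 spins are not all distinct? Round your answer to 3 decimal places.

P(all 6 different) = 15/15 · 14/15 · ··· · 10/15 ≈ 0.316.
P(at least two equal) = 1 − 0.316 = 0.684.

0.684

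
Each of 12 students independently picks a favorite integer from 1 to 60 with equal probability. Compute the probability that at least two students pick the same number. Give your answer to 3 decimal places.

0.692

It's easier to compute the probability that all 12 are distinct.
P(all distinct) = 60/60 · 59/60 · ··· · 49/60 ≈ 0.308.
So the probability of at least one match is 1 − 0.308 = 0.692.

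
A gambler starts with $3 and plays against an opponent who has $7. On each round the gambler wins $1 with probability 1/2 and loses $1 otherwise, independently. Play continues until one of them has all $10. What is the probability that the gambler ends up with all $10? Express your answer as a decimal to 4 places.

0.3000

With a fair step, P(i) = ½P(i−1) + ½P(i+1) with P(0)=0, P(10)=1 has the linear solution P(i) = i/10.
P(3) = 3/10 ≈ 0.3000.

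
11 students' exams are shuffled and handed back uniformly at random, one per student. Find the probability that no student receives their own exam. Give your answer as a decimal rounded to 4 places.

0.3679

This is the derangement probability: permutations of 11 with no fixed point.
D(11) = 11! · (1 − 1/1! + 1/2! − ··· + (−1)^11/11!) = 14684570.
P = 14684570/39916800 = 1468457/3991680 ≈ 0.3679.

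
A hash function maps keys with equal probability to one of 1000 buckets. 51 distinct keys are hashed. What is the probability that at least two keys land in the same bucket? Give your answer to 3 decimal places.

0.727

It's easier to compute the probability that all 51 are distinct.
P(all distinct) = 1000/1000 · 999/1000 · ··· · 950/1000 ≈ 0.273.
So the probability of at least one match is 1 − 0.273 = 0.727.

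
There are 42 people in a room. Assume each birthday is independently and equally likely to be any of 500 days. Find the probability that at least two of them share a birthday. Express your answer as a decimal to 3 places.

0.830

It's easier to compute the probability that all 42 are distinct.
P(all distinct) = 500/500 · 499/500 · ··· · 459/500 ≈ 0.170.
So the probability of at least one match is 1 − 0.170 = 0.830.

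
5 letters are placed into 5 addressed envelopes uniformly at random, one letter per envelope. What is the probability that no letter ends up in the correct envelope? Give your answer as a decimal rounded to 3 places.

This is the derangement probability: permutations of 5 with no fixed point.
D(5) = 5! · (1 − 1/1! + 1/2! − ··· + (−1)^5/5!) = 44.
P = 44/120 = 11/30 ≈ 0.367.

0.367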